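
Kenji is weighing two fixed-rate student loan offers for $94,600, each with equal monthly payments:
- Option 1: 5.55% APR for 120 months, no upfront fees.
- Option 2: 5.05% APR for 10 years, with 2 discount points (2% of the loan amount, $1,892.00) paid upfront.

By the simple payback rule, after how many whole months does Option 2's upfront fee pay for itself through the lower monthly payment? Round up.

82 months

Option 1: monthly rate = 5.55%/12 = 0.0046250; payment = 94,600 × 0.0046250 / (1 − (1+0.0046250)^−120) = $1,029.00.
Option 2: monthly rate = 5.05%/12 = 0.0042083; payment = 94,600 × 0.0042083 / (1 − (1+0.0042083)^−120) = $1,005.69.
Monthly savings = $1,029.00 − $1,005.69 = $23.31.
Break-even = $1,892.00 / $23.31 = 81.17 → 82 months.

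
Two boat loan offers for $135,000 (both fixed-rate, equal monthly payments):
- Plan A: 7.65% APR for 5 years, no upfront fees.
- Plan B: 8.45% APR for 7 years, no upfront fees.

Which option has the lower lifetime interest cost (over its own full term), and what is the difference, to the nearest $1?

Plan A by $16,415

Plan A: monthly rate = 7.65%/12 = 0.0063750; payment = 135,000 × 0.0063750 / (1 − (1+0.0063750)^−60) = $2,714.76.
Total interest on Plan A = 60 × $2,714.76 − $135,000 = $27,885.60.
Plan B: at 8.45% the monthly rate is 0.0070417, so the payment is 135,000 × 0.0070417 / (1 − 1.0070417^−84) = $2,134.53.
Total interest on Plan B = 84 × $2,134.53 − $135,000 = $44,300.52.
Plan A is lower by $16,414.92.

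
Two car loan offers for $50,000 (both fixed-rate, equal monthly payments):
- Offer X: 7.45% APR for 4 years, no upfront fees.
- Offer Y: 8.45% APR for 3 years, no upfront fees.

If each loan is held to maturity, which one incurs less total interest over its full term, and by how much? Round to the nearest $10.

Offer X: monthly rate = 7.45%/12 = 0.0062083; payment = 50,000 × 0.0062083 / (1 − (1+0.0062083)^−48) = $1,207.78.
Total interest on Offer X = 48 × $1,207.78 − $50,000 = $7,973.44.
Offer Y: monthly rate = 8.45%/12 = 0.0070417; payment = 50,000 × 0.0070417 / (1 − (1+0.0070417)^−36) = $1,577.22.
Total interest on Offer Y = 36 × $1,577.22 − $50,000 = $6,779.92.
Offer Y is lower by $1,193.52.

Offer Y by $1,190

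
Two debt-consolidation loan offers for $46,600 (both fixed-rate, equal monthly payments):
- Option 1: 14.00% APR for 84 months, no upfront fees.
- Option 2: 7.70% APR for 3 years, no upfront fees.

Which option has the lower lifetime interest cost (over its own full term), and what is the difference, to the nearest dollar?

Option 2 by $21,018

Option 1: monthly rate = 14%/12 = 0.0116667; payment = 46,600 × 0.0116667 / (1 − (1+0.0116667)^−84) = $873.28.
Total interest on Option 1 = 84 × $873.28 − $46,600 = $26,755.52.
Option 2: at 7.70% the monthly rate is 0.0064167, so the payment is 46,600 × 0.0064167 / (1 − 1.0064167^−36) = $1,453.83.
Total interest on Option 2 = 36 × $1,453.83 − $46,600 = $5,737.88.
Option 2 is lower by $21,017.64.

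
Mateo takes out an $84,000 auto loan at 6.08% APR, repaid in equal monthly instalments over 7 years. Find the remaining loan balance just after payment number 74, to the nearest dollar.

$11,967

With monthly rate i = 6.08%/12 = 0.0050667, the balance after k of n payments is P · [(1+i)^n − (1+i)^k] / [(1+i)^n − 1].
(1+0.0050667)^84 = 1.52886471 and (1+0.0050667)^74 = 1.45351782, so the balance is 84,000 × (1.52886471 − 1.45351782) / (1.52886471 − 1) = $11,967.41.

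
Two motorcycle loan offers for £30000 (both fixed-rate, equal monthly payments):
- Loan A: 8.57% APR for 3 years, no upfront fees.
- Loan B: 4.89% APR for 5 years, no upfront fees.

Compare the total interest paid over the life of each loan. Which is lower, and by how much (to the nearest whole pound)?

Loan B by £250

Loan A: monthly rate = 8.57%/12 = 0.0071417; payment = 30,000 × 0.0071417 / (1 − (1+0.0071417)^−36) = £948.00.
Total interest on Loan A = 36 × £948.00 − £30,000 = £4,128.00.
Loan B: monthly rate = 4.89%/12 = 0.0040750; payment = 30,000 × 0.0040750 / (1 − (1+0.0040750)^−60) = £564.63.
Total interest on Loan B = 60 × £564.63 − £30,000 = £3,877.80.
Loan B is lower by £250.20.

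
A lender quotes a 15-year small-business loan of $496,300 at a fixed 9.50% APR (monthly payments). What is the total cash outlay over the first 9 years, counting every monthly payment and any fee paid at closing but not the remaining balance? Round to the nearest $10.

Monthly rate = 9.5%/12 = 0.0079167; payment = 496,300 × 0.0079167 / (1 − (1+0.0079167)^−180) = $5,182.49.
Total outlay = 108 × $5,182.49 = $559,708.92.

$559,710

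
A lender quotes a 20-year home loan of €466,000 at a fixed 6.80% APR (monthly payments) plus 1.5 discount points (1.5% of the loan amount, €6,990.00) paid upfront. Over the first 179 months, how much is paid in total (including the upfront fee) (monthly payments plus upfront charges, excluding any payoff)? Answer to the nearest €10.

€643,720

At 6.80% the monthly rate is 0.0056667, so the payment is 466,000 × 0.0056667 / (1 − 1.0056667^−240) = €3,557.16.
Total outlay = 179 × €3,557.16 + €6,990.00 = €643,721.64.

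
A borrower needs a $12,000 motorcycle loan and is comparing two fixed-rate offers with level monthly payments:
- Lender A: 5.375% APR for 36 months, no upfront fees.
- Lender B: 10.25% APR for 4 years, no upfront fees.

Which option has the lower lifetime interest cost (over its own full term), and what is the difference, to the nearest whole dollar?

Lender A by $1,658

Lender A: at 5.375% the monthly rate is 0.0044792, so the payment is 12,000 × 0.0044792 / (1 − 1.0044792^−36) = $361.67.
Total interest on Lender A = 36 × $361.67 − $12,000 = $1,020.12.
Lender B: at 10.25% the monthly rate is 0.0085417, so the payment is 12,000 × 0.0085417 / (1 − 1.0085417^−48) = $305.79.
Total interest on Lender B = 48 × $305.79 − $12,000 = $2,677.92.
Lender A is lower by $1,657.80.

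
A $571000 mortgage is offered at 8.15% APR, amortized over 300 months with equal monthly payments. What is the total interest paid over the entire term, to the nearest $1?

At 8.15% the monthly rate is 0.0067917, so the payment is 571,000 × 0.0067917 / (1 − 1.0067917^−300) = $4,463.96.
Total paid = 300 × $4,463.96 = $1,339,188.00; interest = $1,339,188.00 − $571,000 = $768,188.00.

$768,188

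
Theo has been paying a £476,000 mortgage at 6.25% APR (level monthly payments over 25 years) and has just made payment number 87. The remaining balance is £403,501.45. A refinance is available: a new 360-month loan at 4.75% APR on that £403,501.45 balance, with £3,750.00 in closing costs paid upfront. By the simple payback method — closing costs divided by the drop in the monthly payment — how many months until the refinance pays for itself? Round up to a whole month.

4 months

Current payment = 476,000 × 6.25%/12 / (1 − (1+0.0052083)^−300) = £3,140.03.
Refinanced payment = 403,501.45 × 0.0039583 / (1 − (1+0.0039583)^−360) = £2,104.85.
Monthly savings = £3,140.03 − £2,104.85 = £1,035.18.
Break-even = £3,750.00 / £1,035.18 = 3.62 → 4 months.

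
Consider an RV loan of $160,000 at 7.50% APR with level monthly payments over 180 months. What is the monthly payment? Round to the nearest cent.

Monthly rate = 7.5%/12 = 0.0062500; payment = 160,000 × 0.0062500 / (1 − (1+0.0062500)^−180) = $1,483.22.

$1,483.22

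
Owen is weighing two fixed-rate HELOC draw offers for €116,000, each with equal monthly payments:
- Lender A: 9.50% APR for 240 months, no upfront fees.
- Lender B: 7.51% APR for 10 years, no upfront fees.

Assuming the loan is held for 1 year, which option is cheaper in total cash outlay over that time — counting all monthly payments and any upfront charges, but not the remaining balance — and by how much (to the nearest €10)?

Lender A: monthly rate = 9.5%/12 = 0.0079167; payment = 116,000 × 0.0079167 / (1 − (1+0.0079167)^−240) = €1,081.27.
Lender B: at 7.51% the monthly rate is 0.0062583, so the payment is 116,000 × 0.0062583 / (1 − 1.0062583^−120) = €1,377.55.
Over 12 months: Lender A costs 12 × €1,081.27 = €12,975.24; Lender B costs 12 × €1,377.55 = €16,530.60.
Lender A is cheaper by €16,530.60 − €12,975.24 = €3,555.36.

Lender A by €3,560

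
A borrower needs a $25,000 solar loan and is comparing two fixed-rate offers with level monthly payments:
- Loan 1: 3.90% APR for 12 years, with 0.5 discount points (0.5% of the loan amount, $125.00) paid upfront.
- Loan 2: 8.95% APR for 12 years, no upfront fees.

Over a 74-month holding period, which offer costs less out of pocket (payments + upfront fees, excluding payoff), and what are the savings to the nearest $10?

Loan 1: at 3.90% the monthly rate is 0.0032500, so the payment is 25,000 × 0.0032500 / (1 − 1.0032500^−144) = $217.67.
Loan 2: at 8.95% the monthly rate is 0.0074583, so the payment is 25,000 × 0.0074583 / (1 − 1.0074583^−144) = $283.80.
Over 74 months: Loan 1 costs 74 × $217.67 + $125.00 = $16,232.58; Loan 2 costs 74 × $283.80 = $21,001.20.
Loan 1 is cheaper by $21,001.20 − $16,232.58 = $4,768.62.

Loan 1 by $4,770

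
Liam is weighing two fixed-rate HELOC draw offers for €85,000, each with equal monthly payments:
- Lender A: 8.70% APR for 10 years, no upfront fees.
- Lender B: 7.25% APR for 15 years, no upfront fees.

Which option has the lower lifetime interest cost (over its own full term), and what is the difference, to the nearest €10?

Lender A by €12,110

Lender A: at 8.70% the monthly rate is 0.0072500, so the payment is 85,000 × 0.0072500 / (1 − 1.0072500^−120) = €1,062.99.
Total interest on Lender A = 120 × €1,062.99 − €85,000 = €42,558.80.
Lender B: at 7.25% the monthly rate is 0.0060417, so the payment is 85,000 × 0.0060417 / (1 − 1.0060417^−180) = €775.93.
Total interest on Lender B = 180 × €775.93 − €85,000 = €54,667.40.
Lender A is lower by €12,108.60.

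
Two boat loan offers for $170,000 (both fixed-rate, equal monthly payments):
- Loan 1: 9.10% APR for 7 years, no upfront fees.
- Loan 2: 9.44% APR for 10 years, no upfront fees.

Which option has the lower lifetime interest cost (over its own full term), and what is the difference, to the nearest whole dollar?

Loan 1 by $32,824

Loan 1: monthly rate = 9.1%/12 = 0.0075833; payment = 170,000 × 0.0075833 / (1 − (1+0.0075833)^−84) = $2,743.78.
Total interest on Loan 1 = 84 × $2,743.78 − $170,000 = $60,477.52.
Loan 2: monthly rate = 9.44%/12 = 0.0078667; payment = 170,000 × 0.0078667 / (1 − (1+0.0078667)^−120) = $2,194.18.
Total interest on Loan 2 = 120 × $2,194.18 − $170,000 = $93,301.60.
Loan 1 is lower by $32,824.08.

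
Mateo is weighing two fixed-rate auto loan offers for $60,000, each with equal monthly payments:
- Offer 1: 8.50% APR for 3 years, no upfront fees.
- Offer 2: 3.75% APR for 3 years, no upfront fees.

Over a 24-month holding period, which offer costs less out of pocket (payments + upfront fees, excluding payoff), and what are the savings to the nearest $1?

Offer 1: at 8.50% the monthly rate is 0.0070833, so the payment is 60,000 × 0.0070833 / (1 − 1.0070833^−36) = $1,894.05.
Offer 2: monthly rate = 3.75%/12 = 0.0031250; payment = 60,000 × 0.0031250 / (1 − (1+0.0031250)^−36) = $1,764.77.
Over 24 months: Offer 1 costs 24 × $1,894.05 = $45,457.20; Offer 2 costs 24 × $1,764.77 = $42,354.48.
Offer 2 is cheaper by $45,457.20 − $42,354.48 = $3,102.72.

Offer 2 by $3,103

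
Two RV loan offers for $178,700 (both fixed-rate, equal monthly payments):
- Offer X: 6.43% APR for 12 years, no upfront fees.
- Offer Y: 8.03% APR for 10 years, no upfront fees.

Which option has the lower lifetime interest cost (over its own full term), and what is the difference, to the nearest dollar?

Offer X by $3,638

Offer X: at 6.43% the monthly rate is 0.0053583, so the payment is 178,700 × 0.0053583 / (1 − 1.0053583^−144) = $1,783.87.
Total interest on Offer X = 144 × $1,783.87 − $178,700 = $78,177.28.
Offer Y: monthly rate = 8.03%/12 = 0.0066917; payment = 178,700 × 0.0066917 / (1 − (1+0.0066917)^−120) = $2,170.96.
Total interest on Offer Y = 120 × $2,170.96 − $178,700 = $81,815.20.
Offer X is lower by $3,637.92.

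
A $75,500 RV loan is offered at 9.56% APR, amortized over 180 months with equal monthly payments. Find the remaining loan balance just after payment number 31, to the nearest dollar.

$68,861

With monthly rate i = 9.56%/12 = 0.0079667, the balance after k of n payments is P · [(1+i)^n − (1+i)^k] / [(1+i)^n − 1].
(1+0.0079667)^180 = 4.17167677 and (1+0.0079667)^31 = 1.27888437, so the balance is 75,500 × (4.17167677 − 1.27888437) / (4.17167677 − 1) = $68,861.31.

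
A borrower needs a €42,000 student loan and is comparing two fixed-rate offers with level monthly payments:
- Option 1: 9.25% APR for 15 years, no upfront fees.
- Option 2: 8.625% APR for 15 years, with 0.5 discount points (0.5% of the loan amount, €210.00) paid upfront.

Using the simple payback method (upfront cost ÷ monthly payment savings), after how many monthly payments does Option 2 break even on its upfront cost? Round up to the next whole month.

14 months

Option 1: at 9.25% the monthly rate is 0.0077083, so the payment is 42,000 × 0.0077083 / (1 − 1.0077083^−180) = €432.26.
Option 2: monthly rate = 8.625%/12 = 0.0071875; payment = 42,000 × 0.0071875 / (1 − (1+0.0071875)^−180) = €416.67.
Monthly savings = €432.26 − €416.67 = €15.59.
Break-even = €210.00 / €15.59 = 13.47 → 14 months.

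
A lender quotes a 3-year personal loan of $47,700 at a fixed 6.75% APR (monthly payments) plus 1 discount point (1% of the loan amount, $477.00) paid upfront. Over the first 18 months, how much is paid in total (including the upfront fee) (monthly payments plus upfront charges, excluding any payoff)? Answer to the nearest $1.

At 6.75% the monthly rate is 0.0056250, so the payment is 47,700 × 0.0056250 / (1 − 1.0056250^−36) = $1,467.39.
Total outlay = 18 × $1,467.39 + $477.00 = $26,890.02.

$26,890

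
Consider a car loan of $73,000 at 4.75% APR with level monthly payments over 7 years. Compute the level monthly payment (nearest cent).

Monthly rate = 4.75%/12 = 0.0039583; payment = 73,000 × 0.0039583 / (1 − (1+0.0039583)^−84) = $1,023.22.

$1,023.22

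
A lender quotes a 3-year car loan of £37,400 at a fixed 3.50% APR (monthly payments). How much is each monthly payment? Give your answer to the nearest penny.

£1,095.90

At 3.50% the monthly rate is 0.0029167, so the payment is 37,400 × 0.0029167 / (1 − 1.0029167^−36) = £1,095.90.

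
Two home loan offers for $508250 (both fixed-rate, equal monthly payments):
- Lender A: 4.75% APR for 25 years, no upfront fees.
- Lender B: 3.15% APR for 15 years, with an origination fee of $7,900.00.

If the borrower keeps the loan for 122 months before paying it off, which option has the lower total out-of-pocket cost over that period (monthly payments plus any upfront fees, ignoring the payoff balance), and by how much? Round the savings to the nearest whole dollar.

Lender A: monthly rate = 4.75%/12 = 0.0039583; payment = 508,250 × 0.0039583 / (1 − (1+0.0039583)^−300) = $2,897.62.
Lender B: at 3.15% the monthly rate is 0.0026250, so the payment is 508,250 × 0.0026250 / (1 − 1.0026250^−180) = $3,546.66.
Over 122 months: Lender A costs 122 × $2,897.62 = $353,509.64; Lender B costs 122 × $3,546.66 + $7,900.00 = $440,592.52.
Lender A is cheaper by $440,592.52 − $353,509.64 = $87,082.88.

Lender A by $87,083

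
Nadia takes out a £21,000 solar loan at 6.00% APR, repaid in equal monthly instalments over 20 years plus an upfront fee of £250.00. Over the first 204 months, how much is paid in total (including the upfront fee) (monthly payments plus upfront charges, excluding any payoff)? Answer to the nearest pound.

At 6.00% the monthly rate is 0.0050000, so the payment is 21,000 × 0.0050000 / (1 − 1.0050000^−240) = £150.45.
Total outlay = 204 × £150.45 + £250.00 = £30,941.80.

£30,942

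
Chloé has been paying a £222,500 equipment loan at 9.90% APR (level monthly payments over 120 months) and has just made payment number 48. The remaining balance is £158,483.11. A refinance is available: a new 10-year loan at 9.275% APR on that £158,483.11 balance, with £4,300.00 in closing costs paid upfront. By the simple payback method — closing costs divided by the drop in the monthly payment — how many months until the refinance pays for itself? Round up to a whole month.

5 months

Current payment = 222,500 × 9.9%/12 / (1 − (1+0.0082500)^−120) = £2,928.05.
Refinanced payment = 158,483.11 × 0.0077292 / (1 − (1+0.0077292)^−120) = £2,031.26.
Monthly savings = £2,928.05 − £2,031.26 = £896.79.
Break-even = £4,300.00 / £896.79 = 4.79 → 5 months.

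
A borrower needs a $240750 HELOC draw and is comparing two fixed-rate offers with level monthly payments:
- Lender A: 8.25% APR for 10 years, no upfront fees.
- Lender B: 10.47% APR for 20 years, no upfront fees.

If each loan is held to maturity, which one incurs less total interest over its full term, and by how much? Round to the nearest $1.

Lender A: monthly rate = 8.25%/12 = 0.0068750; payment = 240,750 × 0.0068750 / (1 − (1+0.0068750)^−120) = $2,952.86.
Total interest on Lender A = 120 × $2,952.86 − $240,750 = $113,593.20.
Lender B: monthly rate = 10.47%/12 = 0.0087250; payment = 240,750 × 0.0087250 / (1 − (1+0.0087250)^−240) = $2,398.75.
Total interest on Lender B = 240 × $2,398.75 − $240,750 = $334,950.00.
Lender A is lower by $221,356.80.

Lender A by $221,357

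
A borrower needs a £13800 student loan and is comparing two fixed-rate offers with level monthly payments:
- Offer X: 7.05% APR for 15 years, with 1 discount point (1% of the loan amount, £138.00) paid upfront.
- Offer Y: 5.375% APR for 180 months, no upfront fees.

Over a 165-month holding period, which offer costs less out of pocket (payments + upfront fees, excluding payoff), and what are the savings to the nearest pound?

Offer X: monthly rate = 7.05%/12 = 0.0058750; payment = 13,800 × 0.0058750 / (1 − (1+0.0058750)^−180) = £124.42.
Offer Y: monthly rate = 5.375%/12 = 0.0044792; payment = 13,800 × 0.0044792 / (1 − (1+0.0044792)^−180) = £111.84.
Over 165 months: Offer X costs 165 × £124.42 + £138.00 = £20,667.30; Offer Y costs 165 × £111.84 = £18,453.60.
Offer Y is cheaper by £20,667.30 − £18,453.60 = £2,213.70.

Offer Y by £2,214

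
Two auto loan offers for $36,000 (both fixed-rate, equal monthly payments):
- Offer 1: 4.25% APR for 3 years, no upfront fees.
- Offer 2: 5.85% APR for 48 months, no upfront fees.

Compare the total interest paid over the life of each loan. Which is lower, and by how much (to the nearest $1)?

Offer 1 by $2,056

Offer 1: monthly rate = 4.25%/12 = 0.0035417; payment = 36,000 × 0.0035417 / (1 − (1+0.0035417)^−36) = $1,066.87.
Total interest on Offer 1 = 36 × $1,066.87 − $36,000 = $2,407.32.
Offer 2: at 5.85% the monthly rate is 0.0048750, so the payment is 36,000 × 0.0048750 / (1 − 1.0048750^−48) = $842.99.
Total interest on Offer 2 = 48 × $842.99 − $36,000 = $4,463.52.
Offer 1 is lower by $2,056.20.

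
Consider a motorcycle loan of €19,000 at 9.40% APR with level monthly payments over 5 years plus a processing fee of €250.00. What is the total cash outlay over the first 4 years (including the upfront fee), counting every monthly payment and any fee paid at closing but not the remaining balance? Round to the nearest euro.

At 9.40% the monthly rate is 0.0078333, so the payment is 19,000 × 0.0078333 / (1 − 1.0078333^−60) = €398.11.
Total outlay = 48 × €398.11 + €250.00 = €19,359.28.

€19,359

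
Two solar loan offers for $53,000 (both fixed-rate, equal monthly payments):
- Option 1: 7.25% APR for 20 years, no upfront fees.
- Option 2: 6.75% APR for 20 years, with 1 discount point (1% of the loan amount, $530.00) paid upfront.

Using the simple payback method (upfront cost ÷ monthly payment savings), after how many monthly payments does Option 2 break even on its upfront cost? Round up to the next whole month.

34 months

Option 1: at 7.25% the monthly rate is 0.0060417, so the payment is 53,000 × 0.0060417 / (1 − 1.0060417^−240) = $418.90.
Option 2: at 6.75% the monthly rate is 0.0056250, so the payment is 53,000 × 0.0056250 / (1 − 1.0056250^−240) = $402.99.
Monthly savings = $418.90 − $402.99 = $15.91.
Break-even = $530.00 / $15.91 = 33.31 → 34 months.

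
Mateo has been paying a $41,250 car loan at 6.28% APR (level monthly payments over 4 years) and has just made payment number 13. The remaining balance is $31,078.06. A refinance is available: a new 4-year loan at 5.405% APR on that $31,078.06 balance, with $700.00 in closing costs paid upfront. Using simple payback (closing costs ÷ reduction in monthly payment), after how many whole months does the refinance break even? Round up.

3 months

Current payment = 41,250 × 6.28%/12 / (1 − (1+0.0052333)^−48) = $974.06.
Refinanced payment = 31,078.06 × 0.0045042 / (1 − (1+0.0045042)^−48) = $721.42.
Monthly savings = $974.06 − $721.42 = $252.64.
Break-even = $700.00 / $252.64 = 2.77 → 3 months.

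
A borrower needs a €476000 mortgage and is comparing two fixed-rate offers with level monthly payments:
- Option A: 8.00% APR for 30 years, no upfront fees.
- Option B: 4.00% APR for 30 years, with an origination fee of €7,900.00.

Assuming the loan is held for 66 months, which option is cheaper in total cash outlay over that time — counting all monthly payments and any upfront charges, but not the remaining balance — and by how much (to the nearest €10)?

Option A: monthly rate = 8%/12 = 0.0066667; payment = 476,000 × 0.0066667 / (1 − (1+0.0066667)^−360) = €3,492.72.
Option B: monthly rate = 4%/12 = 0.0033333; payment = 476,000 × 0.0033333 / (1 − (1+0.0033333)^−360) = €2,272.50.
Over 66 months: Option A costs 66 × €3,492.72 = €230,519.52; Option B costs 66 × €2,272.50 + €7,900.00 = €157,885.00.
Option B is cheaper by €230,519.52 − €157,885.00 = €72,634.52.

Option B by €72,630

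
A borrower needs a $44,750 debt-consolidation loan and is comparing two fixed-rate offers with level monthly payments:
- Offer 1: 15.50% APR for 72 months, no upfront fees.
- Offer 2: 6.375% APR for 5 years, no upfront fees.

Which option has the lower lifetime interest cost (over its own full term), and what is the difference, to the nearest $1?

Offer 1: monthly rate = 15.5%/12 = 0.0129167; payment = 44,750 × 0.0129167 / (1 − (1+0.0129167)^−72) = $958.43.
Total interest on Offer 1 = 72 × $958.43 − $44,750 = $24,256.96.
Offer 2: at 6.375% the monthly rate is 0.0053125, so the payment is 44,750 × 0.0053125 / (1 − 1.0053125^−60) = $872.97.
Total interest on Offer 2 = 60 × $872.97 − $44,750 = $7,628.20.
Offer 2 is lower by $16,628.76.

Offer 2 by $16,629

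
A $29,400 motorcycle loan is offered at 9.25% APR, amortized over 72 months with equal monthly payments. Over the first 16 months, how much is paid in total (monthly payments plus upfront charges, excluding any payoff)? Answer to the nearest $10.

Monthly rate = 9.25%/12 = 0.0077083; payment = 29,400 × 0.0077083 / (1 − (1+0.0077083)^−72) = $533.61.
Total outlay = 16 × $533.61 = $8,537.76.

$8,540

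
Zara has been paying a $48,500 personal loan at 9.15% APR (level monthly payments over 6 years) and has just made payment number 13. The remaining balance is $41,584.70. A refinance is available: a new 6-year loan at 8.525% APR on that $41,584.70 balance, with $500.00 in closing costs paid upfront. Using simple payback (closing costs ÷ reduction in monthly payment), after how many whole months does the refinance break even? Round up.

Current payment = 48,500 × 9.15%/12 / (1 − (1+0.0076250)^−72) = $877.85.
Refinanced payment = 41,584.70 × 0.0071042 / (1 − (1+0.0071042)^−72) = $739.82.
Monthly savings = $877.85 − $739.82 = $138.03.
Break-even = $500.00 / $138.03 = 3.62 → 4 months.

4 months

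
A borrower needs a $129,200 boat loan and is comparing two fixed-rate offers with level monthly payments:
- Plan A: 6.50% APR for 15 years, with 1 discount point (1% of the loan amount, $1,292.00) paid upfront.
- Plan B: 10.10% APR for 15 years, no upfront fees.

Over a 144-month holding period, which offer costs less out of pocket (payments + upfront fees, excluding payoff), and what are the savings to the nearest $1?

Plan A: monthly rate = 6.5%/12 = 0.0054167; payment = 129,200 × 0.0054167 / (1 − (1+0.0054167)^−180) = $1,125.47.
Plan B: monthly rate = 10.1%/12 = 0.0084167; payment = 129,200 × 0.0084167 / (1 − (1+0.0084167)^−180) = $1,396.30.
Over 144 months: Plan A costs 144 × $1,125.47 + $1,292.00 = $163,359.68; Plan B costs 144 × $1,396.30 = $201,067.20.
Plan A is cheaper by $201,067.20 − $163,359.68 = $37,707.52.

Plan A by $37,708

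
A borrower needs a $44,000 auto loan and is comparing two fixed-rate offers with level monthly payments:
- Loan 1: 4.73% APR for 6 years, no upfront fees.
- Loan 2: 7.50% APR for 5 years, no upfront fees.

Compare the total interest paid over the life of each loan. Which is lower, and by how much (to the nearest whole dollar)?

Loan 1: at 4.73% the monthly rate is 0.0039417, so the payment is 44,000 × 0.0039417 / (1 − 1.0039417^−72) = $703.12.
Total interest on Loan 1 = 72 × $703.12 − $44,000 = $6,624.64.
Loan 2: at 7.50% the monthly rate is 0.0062500, so the payment is 44,000 × 0.0062500 / (1 − 1.0062500^−60) = $881.67.
Total interest on Loan 2 = 60 × $881.67 − $44,000 = $8,900.20.
Loan 1 is lower by $2,275.56.

Loan 1 by $2,276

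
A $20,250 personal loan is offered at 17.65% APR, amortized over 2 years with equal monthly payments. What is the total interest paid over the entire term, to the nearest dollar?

At 17.65% the monthly rate is 0.0147083, so the payment is 20,250 × 0.0147083 / (1 − 1.0147083^−24) = $1,007.54.
Total paid = 24 × $1,007.54 = $24,180.96; interest = $24,180.96 − $20,250 = $3,930.96.

$3,931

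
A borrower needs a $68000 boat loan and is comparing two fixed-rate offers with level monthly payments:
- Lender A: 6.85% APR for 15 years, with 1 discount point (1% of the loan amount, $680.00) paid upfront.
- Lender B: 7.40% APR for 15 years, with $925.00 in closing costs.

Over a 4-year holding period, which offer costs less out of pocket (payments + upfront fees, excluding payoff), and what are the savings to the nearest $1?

Lender A: at 6.85% the monthly rate is 0.0057083, so the payment is 68,000 × 0.0057083 / (1 − 1.0057083^−180) = $605.51.
Lender B: at 7.40% the monthly rate is 0.0061667, so the payment is 68,000 × 0.0061667 / (1 − 1.0061667^−180) = $626.51.
Over 48 months: Lender A costs 48 × $605.51 + $680.00 = $29,744.48; Lender B costs 48 × $626.51 + $925.00 = $30,997.48.
Lender A is cheaper by $30,997.48 − $29,744.48 = $1,253.00.

Lender A by $1,253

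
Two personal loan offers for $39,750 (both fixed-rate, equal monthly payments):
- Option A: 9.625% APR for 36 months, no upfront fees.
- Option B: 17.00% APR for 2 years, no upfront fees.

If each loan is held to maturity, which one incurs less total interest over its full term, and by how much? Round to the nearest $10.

Option A: monthly rate = 9.625%/12 = 0.0080208; payment = 39,750 × 0.0080208 / (1 − (1+0.0080208)^−36) = $1,275.63.
Total interest on Option A = 36 × $1,275.63 − $39,750 = $6,172.68.
Option B: monthly rate = 17%/12 = 0.0141667; payment = 39,750 × 0.0141667 / (1 − (1+0.0141667)^−24) = $1,965.33.
Total interest on Option B = 24 × $1,965.33 − $39,750 = $7,417.92.
Option A is lower by $1,245.24.

Option A by $1,250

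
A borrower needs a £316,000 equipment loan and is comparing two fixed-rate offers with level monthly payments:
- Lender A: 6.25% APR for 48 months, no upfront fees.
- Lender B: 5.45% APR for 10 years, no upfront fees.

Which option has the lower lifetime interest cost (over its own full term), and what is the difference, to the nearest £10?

Lender A: monthly rate = 6.25%/12 = 0.0052083; payment = 316,000 × 0.0052083 / (1 − (1+0.0052083)^−48) = £7,457.54.
Total interest on Lender A = 48 × £7,457.54 − £316,000 = £41,961.92.
Lender B: monthly rate = 5.45%/12 = 0.0045417; payment = 316,000 × 0.0045417 / (1 − (1+0.0045417)^−120) = £3,421.61.
Total interest on Lender B = 120 × £3,421.61 − £316,000 = £94,593.20.
Lender A is lower by £52,631.28.

Lender A by £52,630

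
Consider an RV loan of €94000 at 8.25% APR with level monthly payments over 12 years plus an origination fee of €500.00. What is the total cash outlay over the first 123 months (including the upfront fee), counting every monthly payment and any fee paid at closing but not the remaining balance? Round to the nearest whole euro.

€127,243

Monthly rate = 8.25%/12 = 0.0068750; payment = 94,000 × 0.0068750 / (1 − (1+0.0068750)^−144) = €1,030.43.
Total outlay = 123 × €1,030.43 + €500.00 = €127,242.89.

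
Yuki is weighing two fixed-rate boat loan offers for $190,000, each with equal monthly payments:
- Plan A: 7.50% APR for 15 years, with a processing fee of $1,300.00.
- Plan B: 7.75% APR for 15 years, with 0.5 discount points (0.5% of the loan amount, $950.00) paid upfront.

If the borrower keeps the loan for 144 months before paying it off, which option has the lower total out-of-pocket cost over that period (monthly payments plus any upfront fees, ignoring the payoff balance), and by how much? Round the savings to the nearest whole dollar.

Plan A by $3,552

Plan A: at 7.50% the monthly rate is 0.0062500, so the payment is 190,000 × 0.0062500 / (1 − 1.0062500^−180) = $1,761.32.
Plan B: monthly rate = 7.75%/12 = 0.0064583; payment = 190,000 × 0.0064583 / (1 − (1+0.0064583)^−180) = $1,788.42.
Over 144 months: Plan A costs 144 × $1,761.32 + $1,300.00 = $254,930.08; Plan B costs 144 × $1,788.42 + $950.00 = $258,482.48.
Plan A is cheaper by $258,482.48 − $254,930.08 = $3,552.40.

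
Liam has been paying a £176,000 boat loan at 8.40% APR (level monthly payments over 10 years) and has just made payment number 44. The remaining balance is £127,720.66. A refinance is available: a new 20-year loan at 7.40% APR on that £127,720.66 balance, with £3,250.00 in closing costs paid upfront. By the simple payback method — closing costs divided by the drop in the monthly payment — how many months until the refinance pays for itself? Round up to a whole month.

Current payment = 176,000 × 8.4%/12 / (1 − (1+0.0070000)^−120) = £2,172.75.
Refinanced payment = 127,720.66 × 0.0061667 / (1 − (1+0.0061667)^−240) = £1,021.11.
Monthly savings = £2,172.75 − £1,021.11 = £1,151.64.
Break-even = £3,250.00 / £1,151.64 = 2.82 → 3 months.

3 months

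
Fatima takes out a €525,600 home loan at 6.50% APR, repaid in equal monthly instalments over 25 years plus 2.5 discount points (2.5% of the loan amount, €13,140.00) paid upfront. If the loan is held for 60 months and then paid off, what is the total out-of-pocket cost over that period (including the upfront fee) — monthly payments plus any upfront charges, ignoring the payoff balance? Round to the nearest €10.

€226,070

At 6.50% the monthly rate is 0.0054167, so the payment is 525,600 × 0.0054167 / (1 − 1.0054167^−300) = €3,548.89.
Total outlay = 60 × €3,548.89 + €13,140.00 = €226,073.40.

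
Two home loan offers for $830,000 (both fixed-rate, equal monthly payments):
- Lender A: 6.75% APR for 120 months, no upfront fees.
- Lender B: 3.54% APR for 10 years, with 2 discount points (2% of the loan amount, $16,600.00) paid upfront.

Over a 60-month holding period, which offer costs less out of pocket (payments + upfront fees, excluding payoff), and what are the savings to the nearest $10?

Lender A: at 6.75% the monthly rate is 0.0056250, so the payment is 830,000 × 0.0056250 / (1 − 1.0056250^−120) = $9,530.40.
Lender B: monthly rate = 3.54%/12 = 0.0029500; payment = 830,000 × 0.0029500 / (1 − (1+0.0029500)^−120) = $8,223.09.
Over 60 months: Lender A costs 60 × $9,530.40 = $571,824.00; Lender B costs 60 × $8,223.09 + $16,600.00 = $509,985.40.
Lender B is cheaper by $571,824.00 − $509,985.40 = $61,838.60.

Lender B by $61,840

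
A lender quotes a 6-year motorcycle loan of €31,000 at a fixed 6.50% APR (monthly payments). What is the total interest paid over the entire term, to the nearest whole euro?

€6,520

At 6.50% the monthly rate is 0.0054167, so the payment is 31,000 × 0.0054167 / (1 − 1.0054167^−72) = €521.11.
Total paid = 72 × €521.11 = €37,519.92; interest = €37,519.92 − €31,000 = €6,519.92.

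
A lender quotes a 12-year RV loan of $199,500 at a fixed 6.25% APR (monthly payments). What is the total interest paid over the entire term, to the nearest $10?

$84,570

Monthly rate = 6.25%/12 = 0.0052083; payment = 199,500 × 0.0052083 / (1 − (1+0.0052083)^−144) = $1,972.73.
Total paid = 144 × $1,972.73 = $284,073.12; interest = $284,073.12 − $199,500 = $84,573.12.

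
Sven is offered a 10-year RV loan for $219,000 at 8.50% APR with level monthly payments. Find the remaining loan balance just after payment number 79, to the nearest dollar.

With monthly rate i = 8.5%/12 = 0.0070833, the balance after k of n payments is P · [(1+i)^n − (1+i)^k] / [(1+i)^n − 1].
(1+0.0070833)^120 = 2.33264712 and (1+0.0070833)^79 = 1.74649476, so the balance is 219,000 × (2.33264712 − 1.74649476) / (2.33264712 − 1) = $96,325.10.

$96,325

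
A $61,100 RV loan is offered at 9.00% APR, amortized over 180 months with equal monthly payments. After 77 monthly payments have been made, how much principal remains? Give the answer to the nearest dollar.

With monthly rate i = 9%/12 = 0.0075000, the balance after k of n payments is P · [(1+i)^n − (1+i)^k] / [(1+i)^n − 1].
(1+0.0075000)^180 = 3.83804327 and (1+0.0075000)^77 = 1.77774400, so the balance is 61,100 × (3.83804327 − 1.77774400) / (3.83804327 − 1) = $44,356.01.

$44,356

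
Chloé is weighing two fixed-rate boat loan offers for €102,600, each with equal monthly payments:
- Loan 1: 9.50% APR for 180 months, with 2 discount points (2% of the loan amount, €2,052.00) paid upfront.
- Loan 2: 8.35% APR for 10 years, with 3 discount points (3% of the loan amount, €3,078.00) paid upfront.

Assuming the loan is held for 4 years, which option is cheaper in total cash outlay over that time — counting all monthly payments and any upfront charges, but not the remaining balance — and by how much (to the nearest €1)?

Loan 1 by €10,266

Loan 1: at 9.50% the monthly rate is 0.0079167, so the payment is 102,600 × 0.0079167 / (1 − 1.0079167^−180) = €1,071.37.
Loan 2: monthly rate = 8.35%/12 = 0.0069583; payment = 102,600 × 0.0069583 / (1 − (1+0.0069583)^−120) = €1,263.88.
Over 48 months: Loan 1 costs 48 × €1,071.37 + €2,052.00 = €53,477.76; Loan 2 costs 48 × €1,263.88 + €3,078.00 = €63,744.24.
Loan 1 is cheaper by €63,744.24 − €53,477.76 = €10,266.48.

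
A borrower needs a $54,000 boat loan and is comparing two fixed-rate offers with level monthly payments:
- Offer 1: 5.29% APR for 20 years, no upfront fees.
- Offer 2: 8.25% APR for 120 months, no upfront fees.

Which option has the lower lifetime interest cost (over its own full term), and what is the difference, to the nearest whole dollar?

Offer 1: monthly rate = 5.29%/12 = 0.0044083; payment = 54,000 × 0.0044083 / (1 − (1+0.0044083)^−240) = $365.08.
Total interest on Offer 1 = 240 × $365.08 − $54,000 = $33,619.20.
Offer 2: at 8.25% the monthly rate is 0.0068750, so the payment is 54,000 × 0.0068750 / (1 − 1.0068750^−120) = $662.32.
Total interest on Offer 2 = 120 × $662.32 − $54,000 = $25,478.40.
Offer 2 is lower by $8,140.80.

Offer 2 by $8,141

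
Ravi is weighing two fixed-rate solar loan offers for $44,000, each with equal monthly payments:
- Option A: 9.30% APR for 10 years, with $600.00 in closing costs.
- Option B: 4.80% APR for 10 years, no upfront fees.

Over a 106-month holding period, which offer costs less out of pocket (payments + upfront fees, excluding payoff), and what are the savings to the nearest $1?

Option B by $11,427

Option A: at 9.30% the monthly rate is 0.0077500, so the payment is 44,000 × 0.0077500 / (1 − 1.0077500^−120) = $564.54.
Option B: at 4.80% the monthly rate is 0.0040000, so the payment is 44,000 × 0.0040000 / (1 − 1.0040000^−120) = $462.40.
Over 106 months: Option A costs 106 × $564.54 + $600.00 = $60,441.24; Option B costs 106 × $462.40 = $49,014.40.
Option B is cheaper by $60,441.24 − $49,014.40 = $11,426.84.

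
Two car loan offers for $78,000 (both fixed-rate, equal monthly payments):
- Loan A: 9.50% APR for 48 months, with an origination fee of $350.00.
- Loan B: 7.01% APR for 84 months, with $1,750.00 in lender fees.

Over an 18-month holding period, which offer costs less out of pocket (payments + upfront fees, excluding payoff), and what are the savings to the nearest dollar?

Loan A: monthly rate = 9.5%/12 = 0.0079167; payment = 78,000 × 0.0079167 / (1 − (1+0.0079167)^−48) = $1,959.60.
Loan B: monthly rate = 7.01%/12 = 0.0058417; payment = 78,000 × 0.0058417 / (1 − (1+0.0058417)^−84) = $1,177.61.
Over 18 months: Loan A costs 18 × $1,959.60 + $350.00 = $35,622.80; Loan B costs 18 × $1,177.61 + $1,750.00 = $22,946.98.
Loan B is cheaper by $35,622.80 − $22,946.98 = $12,675.82.

Loan B by $12,676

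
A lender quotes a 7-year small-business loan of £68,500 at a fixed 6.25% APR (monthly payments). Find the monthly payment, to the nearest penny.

£1,008.92

Monthly rate = 6.25%/12 = 0.0052083; payment = 68,500 × 0.0052083 / (1 − (1+0.0052083)^−84) = £1,008.92.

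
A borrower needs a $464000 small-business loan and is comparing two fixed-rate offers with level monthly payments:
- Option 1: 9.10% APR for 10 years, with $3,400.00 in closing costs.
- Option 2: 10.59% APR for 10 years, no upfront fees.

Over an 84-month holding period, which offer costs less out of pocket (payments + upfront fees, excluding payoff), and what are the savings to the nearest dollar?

Option 1 by $28,645

Option 1: monthly rate = 9.1%/12 = 0.0075833; payment = 464,000 × 0.0075833 / (1 − (1+0.0075833)^−120) = $5,902.90.
Option 2: at 10.59% the monthly rate is 0.0088250, so the payment is 464,000 × 0.0088250 / (1 − 1.0088250^−120) = $6,284.39.
Over 84 months: Option 1 costs 84 × $5,902.90 + $3,400.00 = $499,243.60; Option 2 costs 84 × $6,284.39 = $527,888.76.
Option 1 is cheaper by $527,888.76 − $499,243.60 = $28,645.16.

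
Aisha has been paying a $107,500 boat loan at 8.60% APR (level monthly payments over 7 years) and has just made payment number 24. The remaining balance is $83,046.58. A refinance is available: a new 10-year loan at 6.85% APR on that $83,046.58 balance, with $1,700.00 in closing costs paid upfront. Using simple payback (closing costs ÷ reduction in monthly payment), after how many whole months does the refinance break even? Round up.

Current payment = 107,500 × 8.6%/12 / (1 − (1+0.0071667)^−84) = $1,707.83.
Refinanced payment = 83,046.58 × 0.0057083 / (1 − (1+0.0057083)^−120) = $957.83.
Monthly savings = $1,707.83 − $957.83 = $750.00.
Break-even = $1,700.00 / $750.00 = 2.27 → 3 months.

3 months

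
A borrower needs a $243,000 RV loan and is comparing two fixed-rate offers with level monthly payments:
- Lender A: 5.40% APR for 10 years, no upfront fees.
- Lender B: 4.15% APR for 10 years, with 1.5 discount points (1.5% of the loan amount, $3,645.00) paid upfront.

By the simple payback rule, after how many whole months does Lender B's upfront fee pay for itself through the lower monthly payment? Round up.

Lender A: monthly rate = 5.4%/12 = 0.0045000; payment = 243,000 × 0.0045000 / (1 − (1+0.0045000)^−120) = $2,625.16.
Lender B: at 4.15% the monthly rate is 0.0034583, so the payment is 243,000 × 0.0034583 / (1 − 1.0034583^−120) = $2,477.62.
Monthly savings = $2,625.16 − $2,477.62 = $147.54.
Break-even = $3,645.00 / $147.54 = 24.71 → 25 months.

25 months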